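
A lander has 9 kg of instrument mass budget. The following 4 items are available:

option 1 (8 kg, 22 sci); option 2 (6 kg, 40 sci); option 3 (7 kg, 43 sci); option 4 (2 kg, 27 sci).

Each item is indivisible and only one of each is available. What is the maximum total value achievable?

70 sci

Check high-value combinations within 9 kg:
- option 3+option 4: mass 7+2=9, value 43+27=70
- option 2+option 4: mass 6+2=8, value 40+27=67
- option 3: mass 7, value 43
- option 2: mass 6, value 40
Best: 70 sci.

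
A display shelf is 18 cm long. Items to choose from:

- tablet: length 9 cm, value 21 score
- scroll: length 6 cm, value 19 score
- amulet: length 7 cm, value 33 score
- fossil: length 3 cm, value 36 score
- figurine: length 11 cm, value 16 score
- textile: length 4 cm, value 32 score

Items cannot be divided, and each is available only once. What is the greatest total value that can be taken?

Check high-value combinations within 18 cm:
- amulet+fossil+textile: length 7+3+4=14, value 33+36+32=101
- tablet+fossil+textile: length 9+3+4=16, value 21+36+32=89
- scroll+amulet+fossil: length 6+7+3=16, value 19+33+36=88
- scroll+fossil+textile: length 6+3+4=13, value 19+36+32=87
Best: 101 score.

101 score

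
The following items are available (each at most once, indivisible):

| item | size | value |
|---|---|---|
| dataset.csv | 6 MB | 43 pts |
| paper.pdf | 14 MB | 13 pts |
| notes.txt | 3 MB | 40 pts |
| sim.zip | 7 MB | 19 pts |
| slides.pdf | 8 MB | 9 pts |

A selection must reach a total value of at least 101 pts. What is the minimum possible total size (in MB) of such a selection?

16

Subsets with value ≥ 101, sorted by total size:
- dataset.csv+notes.txt+sim.zip: size 16, value 102
- dataset.csv+notes.txt+sim.zip+slides.pdf: size 24, value 111
- dataset.csv+paper.pdf+notes.txt+sim.zip: size 30, value 115
- dataset.csv+paper.pdf+notes.txt+slides.pdf: size 31, value 105
Minimum size: 16 MB.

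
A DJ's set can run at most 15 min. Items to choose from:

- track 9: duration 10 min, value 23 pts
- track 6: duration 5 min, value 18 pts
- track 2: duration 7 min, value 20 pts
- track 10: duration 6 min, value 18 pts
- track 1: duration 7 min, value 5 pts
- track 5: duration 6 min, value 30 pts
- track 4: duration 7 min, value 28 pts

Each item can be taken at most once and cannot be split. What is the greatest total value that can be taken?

58 pts

This is a 0/1 knapsack; check combinations near the capacity.
- track 5+track 4: duration 6+7=13, value 30+28=58
- track 2+track 5: duration 7+6=13, value 20+30=50
- track 6+track 5: duration 5+6=11, value 18+30=48
- track 10+track 5: duration 6+6=12, value 18+30=48
- track 2+track 4: duration 7+7=14, value 20+28=48
Best: 58 pts.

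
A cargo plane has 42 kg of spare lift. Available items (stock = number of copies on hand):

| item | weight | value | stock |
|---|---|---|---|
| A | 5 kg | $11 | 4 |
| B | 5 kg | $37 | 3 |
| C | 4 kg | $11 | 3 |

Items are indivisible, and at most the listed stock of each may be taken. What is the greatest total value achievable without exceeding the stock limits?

$177

Top feasible selections:
- 3×A + 3×B + 3×C: weight 42, value 177
- 2×A + 3×B + 3×C: weight 37, value 166
- 3×A + 3×B + 2×C: weight 38, value 166
Best: $177.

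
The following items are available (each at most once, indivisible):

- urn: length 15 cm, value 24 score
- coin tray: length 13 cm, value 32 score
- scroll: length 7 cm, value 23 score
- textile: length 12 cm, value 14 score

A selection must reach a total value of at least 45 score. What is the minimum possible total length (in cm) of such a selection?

20

Subsets with value ≥ 45, sorted by total length:
- coin tray+scroll: length 20, value 55
- urn+scroll: length 22, value 47
- coin tray+textile: length 25, value 46
- urn+coin tray: length 28, value 56
Minimum length: 20 cm.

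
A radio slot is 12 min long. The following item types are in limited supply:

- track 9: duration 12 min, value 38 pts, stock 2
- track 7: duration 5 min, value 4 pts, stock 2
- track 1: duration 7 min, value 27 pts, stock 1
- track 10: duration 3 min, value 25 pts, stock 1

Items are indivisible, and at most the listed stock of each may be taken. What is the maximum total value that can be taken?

52 pts

Best selections within duration 12 and stock limits:
- 1×track 1 + 1×track 10: duration 10, value 52
- 1×track 9: duration 12, value 38
- 1×track 7 + 1×track 1: duration 12, value 31
- 1×track 7 + 1×track 10: duration 8, value 29
Best: 52 pts.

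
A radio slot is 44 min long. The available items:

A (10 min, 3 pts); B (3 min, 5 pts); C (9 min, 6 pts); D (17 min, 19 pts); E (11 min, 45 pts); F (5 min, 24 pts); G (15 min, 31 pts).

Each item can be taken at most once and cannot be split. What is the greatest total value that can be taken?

111 pts

Check high-value combinations within 44 min:
- B+C+E+F+G: duration 3+9+11+5+15=43, value 5+6+45+24+31=111
- A+B+E+F+G: duration 10+3+11+5+15=44, value 3+5+45+24+31=108
- C+E+F+G: duration 9+11+5+15=40, value 6+45+24+31=106
- B+E+F+G: duration 3+11+5+15=34, value 5+45+24+31=105
Best: 111 pts.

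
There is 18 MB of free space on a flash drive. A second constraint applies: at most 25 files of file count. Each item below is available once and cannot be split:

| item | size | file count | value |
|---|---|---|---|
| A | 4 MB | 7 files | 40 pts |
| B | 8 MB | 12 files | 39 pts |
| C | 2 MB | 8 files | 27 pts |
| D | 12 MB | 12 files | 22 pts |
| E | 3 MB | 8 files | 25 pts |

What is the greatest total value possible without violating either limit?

Feasible sets respecting both limits:
- A+C+E: size 9, file count 23, value 92
- A+B: size 12, file count 19, value 79
- A+C: size 6, file count 15, value 67
- B+C: size 10, file count 20, value 66
Best: 92 pts.

92 pts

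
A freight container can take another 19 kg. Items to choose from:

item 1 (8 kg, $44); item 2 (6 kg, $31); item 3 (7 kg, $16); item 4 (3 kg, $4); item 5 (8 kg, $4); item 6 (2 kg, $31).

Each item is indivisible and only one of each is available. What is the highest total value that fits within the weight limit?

$110

Check high-value combinations within 19 kg:
- item 1+item 2+item 4+item 6: weight 8+6+3+2=19, value 44+31+4+31=110
- item 1+item 2+item 6: weight 8+6+2=16, value 44+31+31=106
- item 1+item 3+item 6: weight 8+7+2=17, value 44+16+31=91
- item 2+item 3+item 4+item 6: weight 6+7+3+2=18, value 31+16+4+31=82
- item 1+item 4+item 6: weight 8+3+2=13, value 44+4+31=79
Best: $110.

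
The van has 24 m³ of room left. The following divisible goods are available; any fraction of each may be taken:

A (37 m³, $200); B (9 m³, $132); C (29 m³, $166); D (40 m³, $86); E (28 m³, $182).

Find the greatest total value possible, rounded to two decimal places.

Take in order of value per unit:
- B (132/9 per unit): all 9 → value 132, running total 132.00
- E (182/28 per unit): 15 of 28 → value 15×182/28 = 97.5000, running total 229.50
Total 229.50.

229.50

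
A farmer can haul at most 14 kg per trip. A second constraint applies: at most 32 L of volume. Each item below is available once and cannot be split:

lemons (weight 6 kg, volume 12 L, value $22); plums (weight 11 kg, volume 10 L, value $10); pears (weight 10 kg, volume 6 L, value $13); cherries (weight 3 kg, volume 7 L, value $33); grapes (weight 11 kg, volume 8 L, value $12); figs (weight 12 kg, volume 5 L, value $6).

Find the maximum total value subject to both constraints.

$55

Feasible sets respecting both limits:
- lemons+cherries: weight 9, volume 19, value 55
- pears+cherries: weight 13, volume 13, value 46
- cherries+grapes: weight 14, volume 15, value 45
Best: $55.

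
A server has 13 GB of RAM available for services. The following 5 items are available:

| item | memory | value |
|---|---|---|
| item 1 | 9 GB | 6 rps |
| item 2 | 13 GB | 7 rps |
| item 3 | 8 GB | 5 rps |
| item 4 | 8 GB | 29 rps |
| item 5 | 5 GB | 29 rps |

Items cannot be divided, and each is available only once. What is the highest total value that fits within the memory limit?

58 rps

Check high-value combinations within 13 GB:
- item 4+item 5: memory 8+5=13, value 29+29=58
- item 3+item 5: memory 8+5=13, value 5+29=34
- item 5: memory 5, value 29
- item 4: memory 8, value 29
- item 2: memory 13, value 7
Best: 58 rps.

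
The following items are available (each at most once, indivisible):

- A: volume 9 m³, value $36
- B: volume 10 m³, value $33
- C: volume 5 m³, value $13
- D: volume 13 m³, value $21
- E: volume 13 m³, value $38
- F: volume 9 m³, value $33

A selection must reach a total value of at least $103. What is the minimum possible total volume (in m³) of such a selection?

Subsets with value ≥ 103, sorted by total volume:
- A+E+F: volume 31, value 107
- A+B+E: volume 32, value 107
- B+E+F: volume 32, value 104
- A+B+C+F: volume 33, value 115
Minimum volume: 31 m³.

31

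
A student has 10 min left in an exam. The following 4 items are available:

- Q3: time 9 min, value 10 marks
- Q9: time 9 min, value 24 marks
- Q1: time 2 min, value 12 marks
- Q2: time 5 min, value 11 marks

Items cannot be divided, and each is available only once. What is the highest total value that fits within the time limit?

Check high-value combinations within 10 min:
- Q9: time 9, value 24
- Q1+Q2: time 2+5=7, value 12+11=23
- Q1: time 2, value 12
- Q2: time 5, value 11
Best: 24 marks.

24 marks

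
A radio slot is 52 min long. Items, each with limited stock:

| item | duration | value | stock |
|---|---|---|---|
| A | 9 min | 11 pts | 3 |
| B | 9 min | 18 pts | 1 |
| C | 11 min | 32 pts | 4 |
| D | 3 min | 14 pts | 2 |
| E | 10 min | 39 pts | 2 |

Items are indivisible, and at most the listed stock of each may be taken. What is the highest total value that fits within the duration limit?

170 pts

Best selections within duration 52 and stock limits:
- 2×C + 2×D + 2×E: duration 48, value 170
- 3×C + 2×D + 1×E: duration 49, value 163
- 1×B + 2×C + 2×E: duration 51, value 160
- 2×C + 1×D + 2×E: duration 45, value 156
Best: 170 pts.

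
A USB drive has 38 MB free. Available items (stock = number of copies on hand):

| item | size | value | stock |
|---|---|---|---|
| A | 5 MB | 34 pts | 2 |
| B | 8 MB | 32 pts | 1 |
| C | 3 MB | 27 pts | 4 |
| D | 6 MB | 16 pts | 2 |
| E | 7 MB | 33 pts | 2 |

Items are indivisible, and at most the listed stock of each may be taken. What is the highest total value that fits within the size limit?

242 pts

Top feasible selections:
- 2×A + 4×C + 2×E: size 36, value 242
- 2×A + 1×B + 4×C + 1×E: size 37, value 241
- 2×A + 4×C + 1×D + 1×E: size 35, value 225
- 2×A + 1×B + 4×C + 1×D: size 36, value 224
Best: 242 pts.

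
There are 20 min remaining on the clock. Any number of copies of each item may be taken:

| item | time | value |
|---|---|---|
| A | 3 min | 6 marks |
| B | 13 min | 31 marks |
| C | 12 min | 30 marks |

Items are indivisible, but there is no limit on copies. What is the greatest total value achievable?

43 marks

Best value-per-unit is C at 30/12; filling with it alone gives 1×30 = 30.
Optimal mix: 2×A + 1×B → time 19, value 43.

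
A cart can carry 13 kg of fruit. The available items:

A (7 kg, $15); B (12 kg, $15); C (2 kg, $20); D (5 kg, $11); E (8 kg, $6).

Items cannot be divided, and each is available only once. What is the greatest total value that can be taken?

Check high-value combinations within 13 kg:
- A+C: weight 7+2=9, value 15+20=35
- C+D: weight 2+5=7, value 20+11=31
- C+E: weight 2+8=10, value 20+6=26
- A+D: weight 7+5=12, value 15+11=26
Best: $35.

$35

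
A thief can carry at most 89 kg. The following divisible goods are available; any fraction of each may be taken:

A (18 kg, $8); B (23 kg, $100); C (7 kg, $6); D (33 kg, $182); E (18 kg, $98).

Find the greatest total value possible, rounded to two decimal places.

Take in order of value per unit:
- D (182/33 per unit): all 33 → value 182, running total 182.00
- E (98/18 per unit): all 18 → value 98, running total 280.00
- B (100/23 per unit): all 23 → value 100, running total 380.00
- C (6/7 per unit): all 7 → value 6, running total 386.00
- A (8/18 per unit): 8 of 18 → value 8×8/18 = 3.5556, running total 389.56
Total 389.56.

389.56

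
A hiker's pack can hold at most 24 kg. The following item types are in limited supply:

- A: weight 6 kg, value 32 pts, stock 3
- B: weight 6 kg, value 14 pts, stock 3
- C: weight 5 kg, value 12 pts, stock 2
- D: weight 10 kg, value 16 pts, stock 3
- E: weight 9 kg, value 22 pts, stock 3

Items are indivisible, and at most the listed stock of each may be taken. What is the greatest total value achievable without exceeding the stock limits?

110 pts

Best selections within weight 24 and stock limits:
- 3×A + 1×B: weight 24, value 110
- 3×A + 1×C: weight 23, value 108
- 3×A: weight 18, value 96
- 2×A + 2×B: weight 24, value 92
Best: 110 pts.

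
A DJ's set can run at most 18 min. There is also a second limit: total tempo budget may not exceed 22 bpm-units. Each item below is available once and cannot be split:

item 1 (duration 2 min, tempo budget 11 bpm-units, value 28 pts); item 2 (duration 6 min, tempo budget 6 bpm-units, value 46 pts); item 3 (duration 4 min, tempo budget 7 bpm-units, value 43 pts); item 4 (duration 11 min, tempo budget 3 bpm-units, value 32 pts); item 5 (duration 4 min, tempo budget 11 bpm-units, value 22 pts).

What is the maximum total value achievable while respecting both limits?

103 pts

Feasible sets respecting both limits:
- item 1+item 3+item 4: duration 17, tempo budget 21, value 103
- item 2+item 3: duration 10, tempo budget 13, value 89
- item 2+item 4: duration 17, tempo budget 9, value 78
- item 3+item 4: duration 15, tempo budget 10, value 75
Best: 103 pts.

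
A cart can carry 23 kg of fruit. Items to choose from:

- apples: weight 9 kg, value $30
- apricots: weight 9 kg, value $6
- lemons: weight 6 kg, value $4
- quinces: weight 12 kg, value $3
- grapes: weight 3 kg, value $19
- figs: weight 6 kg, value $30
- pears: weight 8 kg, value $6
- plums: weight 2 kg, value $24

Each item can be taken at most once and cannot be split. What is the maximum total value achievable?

Check high-value combinations within 23 kg:
- apples+grapes+figs+plums: weight 9+3+6+2=20, value 30+19+30+24=103
- apples+lemons+figs+plums: weight 9+6+6+2=23, value 30+4+30+24=88
- apples+figs+plums: weight 9+6+2=17, value 30+30+24=84
Best: $103.

$103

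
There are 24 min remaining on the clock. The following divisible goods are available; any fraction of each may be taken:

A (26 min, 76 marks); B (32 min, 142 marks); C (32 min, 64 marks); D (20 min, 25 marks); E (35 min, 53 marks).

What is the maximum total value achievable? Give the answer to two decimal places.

106.50

Take in order of value per unit:
- B (142/32 per unit): 24 of 32 → value 24×142/32 = 106.5000, running total 106.50
Total 106.50.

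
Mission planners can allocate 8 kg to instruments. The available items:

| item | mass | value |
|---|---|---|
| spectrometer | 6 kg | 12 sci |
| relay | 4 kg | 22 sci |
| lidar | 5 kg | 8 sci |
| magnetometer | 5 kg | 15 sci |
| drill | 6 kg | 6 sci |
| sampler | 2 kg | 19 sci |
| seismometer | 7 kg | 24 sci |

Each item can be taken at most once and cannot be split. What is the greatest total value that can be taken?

Check high-value combinations within 8 kg:
- relay+sampler: mass 4+2=6, value 22+19=41
- magnetometer+sampler: mass 5+2=7, value 15+19=34
- spectrometer+sampler: mass 6+2=8, value 12+19=31
- lidar+sampler: mass 5+2=7, value 8+19=27
- drill+sampler: mass 6+2=8, value 6+19=25
Best: 41 sci.

41 sci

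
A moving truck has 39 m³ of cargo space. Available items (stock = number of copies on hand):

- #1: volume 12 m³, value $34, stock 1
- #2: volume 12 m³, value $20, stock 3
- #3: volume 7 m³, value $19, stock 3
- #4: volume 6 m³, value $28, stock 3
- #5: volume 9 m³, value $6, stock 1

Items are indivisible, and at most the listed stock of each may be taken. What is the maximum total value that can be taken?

Best selections within volume 39 and stock limits:
- 3×#3 + 3×#4: volume 39, value 141
- 1×#1 + 1×#3 + 3×#4: volume 37, value 137
- 1×#1 + 2×#3 + 2×#4: volume 38, value 128
- 1×#1 + 3×#4 + 1×#5: volume 39, value 124
Best: $141.

$141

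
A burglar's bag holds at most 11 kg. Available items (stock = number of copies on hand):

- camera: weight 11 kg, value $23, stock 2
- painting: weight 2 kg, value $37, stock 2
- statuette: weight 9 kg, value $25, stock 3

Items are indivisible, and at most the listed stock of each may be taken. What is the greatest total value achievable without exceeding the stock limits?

Top feasible selections:
- 2×painting: weight 4, value 74
- 1×painting + 1×statuette: weight 11, value 62
- 1×painting: weight 2, value 37
- 1×statuette: weight 9, value 25
Best: $74.

$74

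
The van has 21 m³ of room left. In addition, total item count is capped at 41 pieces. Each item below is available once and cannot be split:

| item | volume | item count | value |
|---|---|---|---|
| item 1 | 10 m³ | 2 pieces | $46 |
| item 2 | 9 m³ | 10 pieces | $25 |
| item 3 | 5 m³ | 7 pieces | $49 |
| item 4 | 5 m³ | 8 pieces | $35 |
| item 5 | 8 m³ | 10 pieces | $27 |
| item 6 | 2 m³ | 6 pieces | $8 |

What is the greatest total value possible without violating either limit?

Feasible sets respecting both limits:
- item 1+item 3+item 4: volume 20, item count 17, value 130
- item 3+item 4+item 5+item 6: volume 20, item count 31, value 119
- item 2+item 3+item 4+item 6: volume 21, item count 31, value 117
Best: $130.

$130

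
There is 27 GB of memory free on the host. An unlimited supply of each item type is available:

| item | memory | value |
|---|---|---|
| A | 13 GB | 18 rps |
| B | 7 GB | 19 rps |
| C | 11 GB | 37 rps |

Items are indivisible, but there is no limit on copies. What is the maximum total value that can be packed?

Best value-per-unit is C at 37/11; filling with it alone gives 2×37 = 74.
Optimal mix: 2×B + 1×C → memory 25, value 75.

75 rps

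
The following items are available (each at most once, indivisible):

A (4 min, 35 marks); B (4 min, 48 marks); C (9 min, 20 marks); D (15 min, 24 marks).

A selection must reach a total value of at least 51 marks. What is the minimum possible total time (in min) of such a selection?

Subsets with value ≥ 51, sorted by total time:
- A+B: time 8, value 83
- B+C: time 13, value 68
- A+C: time 13, value 55
Minimum time: 8 min.

8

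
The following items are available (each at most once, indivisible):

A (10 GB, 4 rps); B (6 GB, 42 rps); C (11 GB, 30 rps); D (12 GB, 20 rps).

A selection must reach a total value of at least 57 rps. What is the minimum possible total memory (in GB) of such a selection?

17

Subsets with value ≥ 57, sorted by total memory:
- B+C: memory 17, value 72
- B+D: memory 18, value 62
- A+B+C: memory 27, value 76
- A+B+D: memory 28, value 66
Minimum memory: 17 GB.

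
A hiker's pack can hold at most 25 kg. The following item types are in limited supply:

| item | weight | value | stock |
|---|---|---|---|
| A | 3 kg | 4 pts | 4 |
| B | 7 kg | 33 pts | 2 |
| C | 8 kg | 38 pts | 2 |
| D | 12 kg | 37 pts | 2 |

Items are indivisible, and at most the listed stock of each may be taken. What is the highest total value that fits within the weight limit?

Best selections within weight 25 and stock limits:
- 1×B + 2×C: weight 23, value 109
- 1×A + 2×B + 1×C: weight 25, value 108
- 2×B + 1×C: weight 22, value 104
Best: 109 pts.

109 pts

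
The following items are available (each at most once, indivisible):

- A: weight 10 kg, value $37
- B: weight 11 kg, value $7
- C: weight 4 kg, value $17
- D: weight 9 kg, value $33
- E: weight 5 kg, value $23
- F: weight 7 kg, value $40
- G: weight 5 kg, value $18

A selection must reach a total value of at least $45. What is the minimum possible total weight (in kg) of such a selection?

Subsets with value ≥ 45, sorted by total weight:
- C+F: weight 11, value 57
- E+F: weight 12, value 63
- F+G: weight 12, value 58
- C+D: weight 13, value 50
Minimum weight: 11 kg.

11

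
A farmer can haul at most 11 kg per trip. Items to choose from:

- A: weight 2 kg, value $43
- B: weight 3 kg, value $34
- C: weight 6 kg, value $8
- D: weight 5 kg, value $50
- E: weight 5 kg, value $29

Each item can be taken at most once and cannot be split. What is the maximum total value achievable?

Check high-value combinations within 11 kg:
- A+B+D: weight 2+3+5=10, value 43+34+50=127
- A+B+E: weight 2+3+5=10, value 43+34+29=106
- A+D: weight 2+5=7, value 43+50=93
- A+B+C: weight 2+3+6=11, value 43+34+8=85
- B+D: weight 3+5=8, value 34+50=84
Best: $127.

$127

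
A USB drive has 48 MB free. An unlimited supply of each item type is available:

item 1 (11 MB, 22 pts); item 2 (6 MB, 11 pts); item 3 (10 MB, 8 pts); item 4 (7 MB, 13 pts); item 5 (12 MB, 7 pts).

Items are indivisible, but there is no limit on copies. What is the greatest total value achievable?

Best value-per-unit is item 1 at 22/11; filling with it alone gives 4×22 = 88.
Optimal mix: 3×item 1 + 2×item 4 → size 47, value 92.

92 pts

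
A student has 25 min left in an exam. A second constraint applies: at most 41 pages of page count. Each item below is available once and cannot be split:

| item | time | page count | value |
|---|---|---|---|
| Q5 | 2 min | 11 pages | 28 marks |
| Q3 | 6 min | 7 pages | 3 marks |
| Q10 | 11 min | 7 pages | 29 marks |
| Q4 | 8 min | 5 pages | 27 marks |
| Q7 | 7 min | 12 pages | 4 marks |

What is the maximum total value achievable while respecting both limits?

84 marks

Feasible sets respecting both limits:
- Q5+Q10+Q4: time 21, page count 23, value 84
- Q5+Q3+Q4+Q7: time 23, page count 35, value 62
- Q5+Q10+Q7: time 20, page count 30, value 61
- Q5+Q3+Q10: time 19, page count 25, value 60
Best: 84 marks.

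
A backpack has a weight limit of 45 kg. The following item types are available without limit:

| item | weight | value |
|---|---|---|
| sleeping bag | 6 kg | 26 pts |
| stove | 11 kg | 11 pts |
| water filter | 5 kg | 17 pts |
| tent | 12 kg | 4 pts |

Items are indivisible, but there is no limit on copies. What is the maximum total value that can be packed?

182 pts

Best value-per-unit is sleeping bag at 26/6, and filling with it alone uses weight 7×6=42. No mix of the others beats 7×26 = 182.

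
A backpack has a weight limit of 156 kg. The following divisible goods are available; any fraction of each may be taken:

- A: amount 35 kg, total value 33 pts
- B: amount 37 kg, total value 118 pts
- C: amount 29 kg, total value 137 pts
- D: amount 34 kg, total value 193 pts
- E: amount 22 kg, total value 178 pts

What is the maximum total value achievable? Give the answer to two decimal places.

Take in order of value per unit:
- E (178/22 per unit): all 22 → value 178, running total 178.00
- D (193/34 per unit): all 34 → value 193, running total 371.00
- C (137/29 per unit): all 29 → value 137, running total 508.00
- B (118/37 per unit): all 37 → value 118, running total 626.00
- A (33/35 per unit): 34 of 35 → value 34×33/35 = 32.0571, running total 658.06
Total 658.06.

658.06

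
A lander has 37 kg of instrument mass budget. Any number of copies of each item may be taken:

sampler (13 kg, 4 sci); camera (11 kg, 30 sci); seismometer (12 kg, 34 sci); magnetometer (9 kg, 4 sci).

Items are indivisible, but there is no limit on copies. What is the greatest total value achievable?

Best value-per-unit is seismometer at 34/12, and filling with it alone uses mass 3×12=36. No mix of the others beats 3×34 = 102.

102 sci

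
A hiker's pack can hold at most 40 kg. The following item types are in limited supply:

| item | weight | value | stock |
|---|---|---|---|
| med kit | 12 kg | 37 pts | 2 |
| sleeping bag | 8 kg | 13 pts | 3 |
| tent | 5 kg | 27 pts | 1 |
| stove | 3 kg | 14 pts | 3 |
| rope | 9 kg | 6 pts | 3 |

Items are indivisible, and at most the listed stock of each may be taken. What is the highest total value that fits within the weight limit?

Top feasible selections:
- 2×med kit + 1×tent + 3×stove: weight 38, value 143
- 2×med kit + 1×tent + 2×stove: weight 35, value 129
- 2×med kit + 1×sleeping bag + 1×tent + 1×stove: weight 40, value 128
Best: 143 pts.

143 pts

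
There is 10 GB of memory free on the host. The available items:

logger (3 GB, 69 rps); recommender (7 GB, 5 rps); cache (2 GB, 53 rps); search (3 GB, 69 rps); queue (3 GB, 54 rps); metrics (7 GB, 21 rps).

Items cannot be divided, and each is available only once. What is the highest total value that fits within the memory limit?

192 rps

Check high-value combinations within 10 GB:
- logger+search+queue: memory 3+3+3=9, value 69+69+54=192
- logger+cache+search: memory 3+2+3=8, value 69+53+69=191
- logger+cache+queue: memory 3+2+3=8, value 69+53+54=176
Best: 192 rps.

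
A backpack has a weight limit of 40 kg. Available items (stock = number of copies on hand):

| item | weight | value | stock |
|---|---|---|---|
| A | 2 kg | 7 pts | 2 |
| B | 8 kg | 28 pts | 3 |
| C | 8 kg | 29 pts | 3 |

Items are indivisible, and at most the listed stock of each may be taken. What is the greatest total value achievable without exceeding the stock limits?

143 pts

Top feasible selections:
- 2×B + 3×C: weight 40, value 143
- 3×B + 2×C: weight 40, value 142
- 2×A + 1×B + 3×C: weight 36, value 129
Best: 143 pts.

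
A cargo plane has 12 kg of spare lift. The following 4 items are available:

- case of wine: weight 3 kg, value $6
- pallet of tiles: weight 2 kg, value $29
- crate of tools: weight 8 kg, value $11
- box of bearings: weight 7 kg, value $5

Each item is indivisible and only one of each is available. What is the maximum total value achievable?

$40

Check high-value combinations within 12 kg:
- pallet of tiles+crate of tools: weight 2+8=10, value 29+11=40
- case of wine+pallet of tiles+box of bearings: weight 3+2+7=12, value 6+29+5=40
- case of wine+pallet of tiles: weight 3+2=5, value 6+29=35
- pallet of tiles+box of bearings: weight 2+7=9, value 29+5=34
- pallet of tiles: weight 2, value 29
Best: $40.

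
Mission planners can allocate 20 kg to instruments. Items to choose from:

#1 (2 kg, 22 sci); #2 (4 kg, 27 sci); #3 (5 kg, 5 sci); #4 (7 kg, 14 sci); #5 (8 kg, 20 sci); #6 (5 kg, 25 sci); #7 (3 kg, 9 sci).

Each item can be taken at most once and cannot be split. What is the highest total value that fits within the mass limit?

94 sci

This is a 0/1 knapsack; check combinations near the capacity.
- #1+#2+#5+#6: mass 2+4+8+5=19, value 22+27+20+25=94
- #1+#2+#4+#6: mass 2+4+7+5=18, value 22+27+14+25=88
- #1+#2+#3+#6+#7: mass 2+4+5+5+3=19, value 22+27+5+25+9=88
- #1+#2+#6+#7: mass 2+4+5+3=14, value 22+27+25+9=83
- #2+#5+#6+#7: mass 4+8+5+3=20, value 27+20+25+9=81
Best: 94 sci.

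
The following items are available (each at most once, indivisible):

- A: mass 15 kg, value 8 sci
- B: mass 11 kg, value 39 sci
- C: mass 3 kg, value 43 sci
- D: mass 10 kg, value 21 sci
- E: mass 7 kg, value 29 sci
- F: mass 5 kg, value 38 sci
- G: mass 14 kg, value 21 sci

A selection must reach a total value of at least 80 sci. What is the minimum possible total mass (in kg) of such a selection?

Subsets with value ≥ 80, sorted by total mass:
- C+F: mass 8, value 81
- B+C: mass 14, value 82
- C+E+F: mass 15, value 110
Minimum mass: 8 kg.

8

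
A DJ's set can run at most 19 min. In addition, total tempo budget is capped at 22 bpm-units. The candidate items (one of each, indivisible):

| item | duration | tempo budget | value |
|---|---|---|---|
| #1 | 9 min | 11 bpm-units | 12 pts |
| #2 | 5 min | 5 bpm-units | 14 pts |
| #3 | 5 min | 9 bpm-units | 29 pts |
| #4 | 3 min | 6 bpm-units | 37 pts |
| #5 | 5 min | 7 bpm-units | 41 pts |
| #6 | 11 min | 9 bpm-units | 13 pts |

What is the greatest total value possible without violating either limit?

107 pts

Feasible sets respecting both limits:
- #3+#4+#5: duration 13, tempo budget 22, value 107
- #2+#4+#5: duration 13, tempo budget 18, value 92
- #4+#5+#6: duration 19, tempo budget 22, value 91
- #2+#3+#5: duration 15, tempo budget 21, value 84
Best: 107 pts.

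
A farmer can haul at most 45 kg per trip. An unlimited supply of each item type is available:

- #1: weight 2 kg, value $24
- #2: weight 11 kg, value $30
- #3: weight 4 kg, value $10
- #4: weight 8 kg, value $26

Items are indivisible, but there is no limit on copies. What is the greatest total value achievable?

Best value-per-unit is #1 at 24/2, and filling with it alone uses weight 22×2=44. No mix of the others beats 22×24 = 528.

$528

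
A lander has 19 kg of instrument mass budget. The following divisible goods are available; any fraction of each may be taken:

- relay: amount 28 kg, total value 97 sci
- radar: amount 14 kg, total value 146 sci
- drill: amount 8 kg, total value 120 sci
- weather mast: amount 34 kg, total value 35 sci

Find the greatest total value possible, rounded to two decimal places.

Take in order of value per unit:
- drill (120/8 per unit): all 8 → value 120, running total 120.00
- radar (146/14 per unit): 11 of 14 → value 11×146/14 = 114.7143, running total 234.71
Total 234.71.

234.71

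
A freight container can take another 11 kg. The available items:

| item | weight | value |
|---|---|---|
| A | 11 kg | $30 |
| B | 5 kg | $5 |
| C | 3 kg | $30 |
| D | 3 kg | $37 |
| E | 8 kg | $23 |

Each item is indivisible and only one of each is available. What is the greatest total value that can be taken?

$72

Check high-value combinations within 11 kg:
- B+C+D: weight 5+3+3=11, value 5+30+37=72
- C+D: weight 3+3=6, value 30+37=67
- D+E: weight 3+8=11, value 37+23=60
- C+E: weight 3+8=11, value 30+23=53
- B+D: weight 5+3=8, value 5+37=42
Best: $72.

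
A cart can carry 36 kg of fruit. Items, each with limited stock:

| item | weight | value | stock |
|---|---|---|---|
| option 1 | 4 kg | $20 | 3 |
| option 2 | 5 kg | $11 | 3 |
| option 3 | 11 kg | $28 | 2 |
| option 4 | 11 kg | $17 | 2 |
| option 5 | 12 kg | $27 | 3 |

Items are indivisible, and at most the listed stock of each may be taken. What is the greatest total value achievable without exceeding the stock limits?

$116

Top feasible selections:
- 3×option 1 + 2×option 3: weight 34, value 116
- 3×option 1 + 1×option 3 + 1×option 5: weight 35, value 115
Best: $116.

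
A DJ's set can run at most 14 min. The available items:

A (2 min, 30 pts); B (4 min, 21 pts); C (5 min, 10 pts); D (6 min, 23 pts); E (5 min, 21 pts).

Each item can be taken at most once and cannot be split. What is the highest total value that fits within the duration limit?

74 pts

Check high-value combinations within 14 min:
- A+B+D: duration 2+4+6=12, value 30+21+23=74
- A+D+E: duration 2+6+5=13, value 30+23+21=74
- A+B+E: duration 2+4+5=11, value 30+21+21=72
- A+C+D: duration 2+5+6=13, value 30+10+23=63
Best: 74 pts.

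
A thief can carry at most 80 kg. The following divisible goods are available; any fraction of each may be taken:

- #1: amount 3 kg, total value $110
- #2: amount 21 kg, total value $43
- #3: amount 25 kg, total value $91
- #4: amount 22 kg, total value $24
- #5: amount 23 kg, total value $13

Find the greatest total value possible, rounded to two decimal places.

Take in order of value per unit:
- #1 (110/3 per unit): all 3 → value 110, running total 110.00
- #3 (91/25 per unit): all 25 → value 91, running total 201.00
- #2 (43/21 per unit): all 21 → value 43, running total 244.00
- #4 (24/22 per unit): all 22 → value 24, running total 268.00
- #5 (13/23 per unit): 9 of 23 → value 9×13/23 = 5.0870, running total 273.09
Total 273.09.

273.09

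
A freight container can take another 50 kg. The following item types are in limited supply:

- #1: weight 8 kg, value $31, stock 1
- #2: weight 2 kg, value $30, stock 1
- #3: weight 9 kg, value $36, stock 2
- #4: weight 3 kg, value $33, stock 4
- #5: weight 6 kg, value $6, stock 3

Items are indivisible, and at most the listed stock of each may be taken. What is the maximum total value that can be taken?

Best selections within weight 50 and stock limits:
- 1×#1 + 1×#2 + 2×#3 + 4×#4 + 1×#5: weight 46, value 271
- 1×#1 + 1×#2 + 2×#3 + 4×#4: weight 40, value 265
- 1×#2 + 2×#3 + 4×#4 + 3×#5: weight 50, value 252
- 1×#1 + 1×#2 + 1×#3 + 4×#4 + 3×#5: weight 49, value 247
Best: $271.

$271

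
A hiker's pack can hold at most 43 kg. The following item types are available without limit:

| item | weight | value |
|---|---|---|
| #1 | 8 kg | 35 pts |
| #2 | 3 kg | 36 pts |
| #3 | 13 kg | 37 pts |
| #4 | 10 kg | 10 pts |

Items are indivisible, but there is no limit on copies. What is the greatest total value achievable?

504 pts

Best value-per-unit is #2 at 36/3, and filling with it alone uses weight 14×3=42. No mix of the others beats 14×36 = 504.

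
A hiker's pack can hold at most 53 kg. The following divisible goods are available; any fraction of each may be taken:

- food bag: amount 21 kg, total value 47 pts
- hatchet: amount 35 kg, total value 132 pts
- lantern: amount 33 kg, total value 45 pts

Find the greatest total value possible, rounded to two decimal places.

172.29

Take in order of value per unit:
- hatchet (132/35 per unit): all 35 → value 132, running total 132.00
- food bag (47/21 per unit): 18 of 21 → value 18×47/21 = 40.2857, running total 172.29
Total 172.29.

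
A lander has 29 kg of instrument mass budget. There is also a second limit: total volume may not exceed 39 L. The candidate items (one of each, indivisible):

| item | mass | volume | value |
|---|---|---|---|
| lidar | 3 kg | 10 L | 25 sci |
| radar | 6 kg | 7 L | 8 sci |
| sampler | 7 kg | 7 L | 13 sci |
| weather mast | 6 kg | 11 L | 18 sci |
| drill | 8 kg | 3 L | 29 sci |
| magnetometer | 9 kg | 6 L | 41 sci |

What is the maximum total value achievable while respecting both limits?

113 sci

Feasible sets respecting both limits:
- lidar+weather mast+drill+magnetometer: mass 26, volume 30, value 113
- lidar+sampler+drill+magnetometer: mass 27, volume 26, value 108
- lidar+radar+drill+magnetometer: mass 26, volume 26, value 103
Best: 113 sci.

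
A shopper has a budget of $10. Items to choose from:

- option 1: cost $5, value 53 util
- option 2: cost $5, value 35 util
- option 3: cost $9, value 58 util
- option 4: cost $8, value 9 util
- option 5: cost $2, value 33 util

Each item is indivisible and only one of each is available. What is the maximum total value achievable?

88 util

Check high-value combinations within $10:
- option 1+option 2: cost 5+5=10, value 53+35=88
- option 1+option 5: cost 5+2=7, value 53+33=86
- option 2+option 5: cost 5+2=7, value 35+33=68
- option 3: cost 9, value 58
Best: 88 util.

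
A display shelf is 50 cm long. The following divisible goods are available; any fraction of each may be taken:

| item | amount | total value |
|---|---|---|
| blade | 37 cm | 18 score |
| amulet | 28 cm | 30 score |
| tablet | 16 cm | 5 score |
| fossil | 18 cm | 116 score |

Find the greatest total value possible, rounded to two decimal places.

147.95

Take in order of value per unit:
- fossil (116/18 per unit): all 18 → value 116, running total 116.00
- amulet (30/28 per unit): all 28 → value 30, running total 146.00
- blade (18/37 per unit): 4 of 37 → value 4×18/37 = 1.9459, running total 147.95
Total 147.95.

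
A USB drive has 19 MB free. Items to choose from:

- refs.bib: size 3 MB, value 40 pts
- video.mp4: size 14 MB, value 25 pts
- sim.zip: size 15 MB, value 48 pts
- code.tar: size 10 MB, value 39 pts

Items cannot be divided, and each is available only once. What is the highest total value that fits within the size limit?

88 pts

This is a 0/1 knapsack; check combinations near the capacity.
- refs.bib+sim.zip: size 3+15=18, value 40+48=88
- refs.bib+code.tar: size 3+10=13, value 40+39=79
- refs.bib+video.mp4: size 3+14=17, value 40+25=65
Best: 88 pts.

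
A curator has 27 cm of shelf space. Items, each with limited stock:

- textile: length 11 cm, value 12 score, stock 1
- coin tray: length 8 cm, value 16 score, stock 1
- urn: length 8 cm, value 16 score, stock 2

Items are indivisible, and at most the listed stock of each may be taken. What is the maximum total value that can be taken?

Best selections within length 27 and stock limits:
- 1×coin tray + 2×urn: length 24, value 48
- 1×textile + 2×urn: length 27, value 44
- 1×textile + 1×coin tray + 1×urn: length 27, value 44
Best: 48 score.

48 score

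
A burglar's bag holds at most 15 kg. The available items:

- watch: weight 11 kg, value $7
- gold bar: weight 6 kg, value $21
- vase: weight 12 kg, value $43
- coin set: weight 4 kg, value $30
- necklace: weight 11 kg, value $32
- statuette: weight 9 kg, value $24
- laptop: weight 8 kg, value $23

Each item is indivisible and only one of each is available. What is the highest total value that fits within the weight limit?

$62

This is a 0/1 knapsack; check combinations near the capacity.
- coin set+necklace: weight 4+11=15, value 30+32=62
- coin set+statuette: weight 4+9=13, value 30+24=54
- coin set+laptop: weight 4+8=12, value 30+23=53
Best: $62.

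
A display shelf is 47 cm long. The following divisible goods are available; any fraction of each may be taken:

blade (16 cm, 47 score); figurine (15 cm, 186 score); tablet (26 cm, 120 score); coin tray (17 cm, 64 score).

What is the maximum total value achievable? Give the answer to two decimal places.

328.59

Take in order of value per unit:
- figurine (186/15 per unit): all 15 → value 186, running total 186.00
- tablet (120/26 per unit): all 26 → value 120, running total 306.00
- coin tray (64/17 per unit): 6 of 17 → value 6×64/17 = 22.5882, running total 328.59
Total 328.59.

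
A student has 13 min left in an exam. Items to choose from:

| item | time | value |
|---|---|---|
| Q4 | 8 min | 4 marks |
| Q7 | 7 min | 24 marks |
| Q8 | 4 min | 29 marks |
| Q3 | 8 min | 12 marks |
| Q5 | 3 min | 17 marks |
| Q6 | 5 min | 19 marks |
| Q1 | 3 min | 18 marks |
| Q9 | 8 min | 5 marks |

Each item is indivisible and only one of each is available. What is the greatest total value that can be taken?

66 marks

This is a 0/1 knapsack; check combinations near the capacity.
- Q8+Q6+Q1: time 4+5+3=12, value 29+19+18=66
- Q8+Q5+Q6: time 4+3+5=12, value 29+17+19=65
- Q8+Q5+Q1: time 4+3+3=10, value 29+17+18=64
Best: 66 marks.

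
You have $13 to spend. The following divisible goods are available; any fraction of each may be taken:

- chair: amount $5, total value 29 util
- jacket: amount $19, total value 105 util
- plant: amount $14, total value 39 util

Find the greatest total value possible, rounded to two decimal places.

73.21

Take in order of value per unit:
- chair (29/5 per unit): all 5 → value 29, running total 29.00
- jacket (105/19 per unit): 8 of 19 → value 8×105/19 = 44.2105, running total 73.21
Total 73.21.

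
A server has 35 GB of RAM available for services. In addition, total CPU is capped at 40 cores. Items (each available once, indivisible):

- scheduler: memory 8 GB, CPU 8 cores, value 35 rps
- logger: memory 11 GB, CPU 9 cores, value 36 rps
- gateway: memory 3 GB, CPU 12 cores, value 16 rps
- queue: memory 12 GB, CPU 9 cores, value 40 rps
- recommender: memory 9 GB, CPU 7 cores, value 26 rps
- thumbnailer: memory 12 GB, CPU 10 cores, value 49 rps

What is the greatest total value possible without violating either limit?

140 rps

Feasible sets respecting both limits:
- scheduler+gateway+queue+thumbnailer: memory 35, CPU 39, value 140
- scheduler+logger+gateway+thumbnailer: memory 34, CPU 39, value 136
- scheduler+logger+gateway+queue: memory 34, CPU 38, value 127
Best: 140 rps.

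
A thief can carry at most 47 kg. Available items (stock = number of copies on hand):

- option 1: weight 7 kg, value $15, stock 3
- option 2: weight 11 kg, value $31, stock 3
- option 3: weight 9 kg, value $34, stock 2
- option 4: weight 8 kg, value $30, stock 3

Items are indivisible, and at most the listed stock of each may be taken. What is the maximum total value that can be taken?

Best selections within weight 47 and stock limits:
- 1×option 2 + 2×option 3 + 2×option 4: weight 45, value 159
- 2×option 3 + 3×option 4: weight 42, value 158
- 2×option 2 + 1×option 3 + 2×option 4: weight 47, value 156
- 1×option 2 + 1×option 3 + 3×option 4: weight 44, value 155
Best: $159.

$159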